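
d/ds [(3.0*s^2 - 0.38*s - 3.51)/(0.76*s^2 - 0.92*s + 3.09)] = (-2.4712*s^2 + 23.8752*s - 4.4034)/(0.5776*s^4 - 1.3984*s^3 + 5.5432*s^2 - 5.6856*s + 9.5481)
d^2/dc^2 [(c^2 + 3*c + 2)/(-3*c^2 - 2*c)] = 2*(-21*c^3 - 54*c^2 - 36*c - 8)/(c^3*(27*c^3 + 54*c^2 + 36*c + 8))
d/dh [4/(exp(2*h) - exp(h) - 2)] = (4 - 8*exp(h))*exp(h)/(-exp(2*h) + exp(h) + 2)^2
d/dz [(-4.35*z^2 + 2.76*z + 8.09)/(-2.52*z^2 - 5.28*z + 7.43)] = (29.9232*z^2 - 23.8674*z + 63.222)/(6.3504*z^4 + 26.6112*z^3 - 9.5688*z^2 - 78.4608*z + 55.2049)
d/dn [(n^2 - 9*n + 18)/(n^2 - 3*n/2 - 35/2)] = 2*(15*n^2 - 142*n + 369)/(4*n^4 - 12*n^3 - 131*n^2 + 210*n + 1225)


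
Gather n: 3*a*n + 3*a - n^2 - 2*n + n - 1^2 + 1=3*a - n^2 + n*(3*a - 1)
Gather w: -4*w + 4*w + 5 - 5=0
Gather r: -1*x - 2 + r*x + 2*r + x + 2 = r*(x + 2)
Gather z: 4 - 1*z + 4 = 8 - z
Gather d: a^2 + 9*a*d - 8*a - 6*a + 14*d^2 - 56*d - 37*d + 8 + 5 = a^2 - 14*a + 14*d^2 + d*(9*a - 93) + 13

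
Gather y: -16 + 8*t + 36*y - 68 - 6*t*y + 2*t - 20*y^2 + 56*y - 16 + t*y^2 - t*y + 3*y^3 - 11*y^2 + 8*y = 10*t + 3*y^3 + y^2*(t - 31) + y*(100 - 7*t) - 100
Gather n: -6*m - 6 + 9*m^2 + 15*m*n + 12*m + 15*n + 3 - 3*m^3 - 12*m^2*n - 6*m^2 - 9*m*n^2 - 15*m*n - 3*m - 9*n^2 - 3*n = -3*m^3 + 3*m^2 + 3*m + n^2*(-9*m - 9) + n*(12 - 12*m^2) - 3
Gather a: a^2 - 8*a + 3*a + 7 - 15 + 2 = a^2 - 5*a - 6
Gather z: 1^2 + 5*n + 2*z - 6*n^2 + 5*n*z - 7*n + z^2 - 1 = -6*n^2 - 2*n + z^2 + z*(5*n + 2)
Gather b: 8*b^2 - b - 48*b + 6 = 8*b^2 - 49*b + 6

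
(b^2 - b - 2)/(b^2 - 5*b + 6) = (b + 1)/(b - 3)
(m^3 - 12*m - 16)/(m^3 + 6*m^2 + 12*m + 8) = (m - 4)/(m + 2)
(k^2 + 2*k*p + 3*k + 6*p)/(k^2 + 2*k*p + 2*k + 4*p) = (k + 3)/(k + 2)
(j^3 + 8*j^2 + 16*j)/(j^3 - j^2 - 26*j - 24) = j*(j + 4)/(j^2 - 5*j - 6)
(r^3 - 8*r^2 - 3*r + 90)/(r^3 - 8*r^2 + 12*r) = (r^2 - 2*r - 15)/(r*(r - 2))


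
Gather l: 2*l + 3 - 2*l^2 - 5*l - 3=-2*l^2 - 3*l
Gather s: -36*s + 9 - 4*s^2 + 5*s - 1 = -4*s^2 - 31*s + 8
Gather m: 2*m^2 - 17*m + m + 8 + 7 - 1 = 2*m^2 - 16*m + 14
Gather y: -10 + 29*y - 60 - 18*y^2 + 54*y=-18*y^2 + 83*y - 70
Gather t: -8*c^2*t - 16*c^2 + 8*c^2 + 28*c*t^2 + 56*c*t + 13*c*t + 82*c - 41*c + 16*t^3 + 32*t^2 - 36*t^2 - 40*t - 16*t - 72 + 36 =-8*c^2 + 41*c + 16*t^3 + t^2*(28*c - 4) + t*(-8*c^2 + 69*c - 56) - 36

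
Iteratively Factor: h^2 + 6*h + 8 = (h + 4)*(h + 2)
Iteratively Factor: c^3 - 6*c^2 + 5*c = (c)*(c^2 - 6*c + 5) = c*(c - 5)*(c - 1)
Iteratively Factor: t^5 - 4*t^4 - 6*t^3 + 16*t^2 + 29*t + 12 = (t + 1)*(t^4 - 5*t^3 - t^2 + 17*t + 12) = (t - 4)*(t + 1)*(t^3 - t^2 - 5*t - 3) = (t - 4)*(t - 3)*(t + 1)*(t^2 + 2*t + 1) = (t - 4)*(t - 3)*(t + 1)^2*(t + 1)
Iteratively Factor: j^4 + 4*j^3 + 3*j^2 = (j)*(j^3 + 4*j^2 + 3*j) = j*(j + 3)*(j^2 + j) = j^2*(j + 3)*(j + 1)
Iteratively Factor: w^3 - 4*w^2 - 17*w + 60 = (w - 3)*(w^2 - w - 20) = (w - 3)*(w + 4)*(w - 5)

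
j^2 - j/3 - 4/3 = (j - 4/3)*(j + 1)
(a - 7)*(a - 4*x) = a^2 - 4*a*x - 7*a + 28*x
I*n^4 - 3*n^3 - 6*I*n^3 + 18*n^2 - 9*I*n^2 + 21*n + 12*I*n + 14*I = (n - 7)*(n + I)*(n + 2*I)*(I*n + I)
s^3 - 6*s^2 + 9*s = s*(s - 3)^2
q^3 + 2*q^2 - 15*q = q*(q - 3)*(q + 5)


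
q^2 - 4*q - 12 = (q - 6)*(q + 2)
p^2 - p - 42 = (p - 7)*(p + 6)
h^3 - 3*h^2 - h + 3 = (h - 3)*(h - 1)*(h + 1)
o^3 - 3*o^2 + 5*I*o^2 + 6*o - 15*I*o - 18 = (o - 3)*(o - I)*(o + 6*I)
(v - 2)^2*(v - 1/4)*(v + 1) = v^4 - 13*v^3/4 + 3*v^2/4 + 4*v - 1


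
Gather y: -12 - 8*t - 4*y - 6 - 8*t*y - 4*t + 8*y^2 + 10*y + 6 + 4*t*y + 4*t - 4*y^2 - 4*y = -8*t + 4*y^2 + y*(2 - 4*t) - 12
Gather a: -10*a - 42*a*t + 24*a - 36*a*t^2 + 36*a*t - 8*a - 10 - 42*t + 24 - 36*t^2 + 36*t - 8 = a*(-36*t^2 - 6*t + 6) - 36*t^2 - 6*t + 6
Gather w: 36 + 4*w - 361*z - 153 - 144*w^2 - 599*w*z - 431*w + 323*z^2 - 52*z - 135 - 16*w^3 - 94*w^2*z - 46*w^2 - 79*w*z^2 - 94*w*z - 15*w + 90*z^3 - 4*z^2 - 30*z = -16*w^3 + w^2*(-94*z - 190) + w*(-79*z^2 - 693*z - 442) + 90*z^3 + 319*z^2 - 443*z - 252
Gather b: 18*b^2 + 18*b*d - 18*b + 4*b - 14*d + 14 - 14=18*b^2 + b*(18*d - 14) - 14*d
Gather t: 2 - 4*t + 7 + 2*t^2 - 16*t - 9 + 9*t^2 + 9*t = 11*t^2 - 11*t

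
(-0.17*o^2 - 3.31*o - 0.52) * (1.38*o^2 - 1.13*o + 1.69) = -0.2346*o^4 - 4.3757*o^3 + 2.7354*o^2 - 5.0063*o - 0.8788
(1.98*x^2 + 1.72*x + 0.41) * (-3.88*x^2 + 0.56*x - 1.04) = -7.6824*x^4 - 5.5648*x^3 - 2.6868*x^2 - 1.5592*x - 0.4264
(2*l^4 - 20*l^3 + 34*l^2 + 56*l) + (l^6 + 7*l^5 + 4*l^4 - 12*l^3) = l^6 + 7*l^5 + 6*l^4 - 32*l^3 + 34*l^2 + 56*l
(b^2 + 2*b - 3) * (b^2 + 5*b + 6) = b^4 + 7*b^3 + 13*b^2 - 3*b - 18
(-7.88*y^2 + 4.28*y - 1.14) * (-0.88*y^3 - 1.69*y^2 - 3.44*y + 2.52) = 6.9344*y^5 + 9.5508*y^4 + 20.8772*y^3 - 32.6542*y^2 + 14.7072*y - 2.8728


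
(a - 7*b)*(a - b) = a^2 - 8*a*b + 7*b^2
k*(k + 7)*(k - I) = k^3 + 7*k^2 - I*k^2 - 7*I*k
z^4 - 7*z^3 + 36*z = z*(z - 6)*(z - 3)*(z + 2)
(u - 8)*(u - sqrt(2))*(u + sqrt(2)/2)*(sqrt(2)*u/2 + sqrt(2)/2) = sqrt(2)*u^4/2 - 7*sqrt(2)*u^3/2 - u^3/2 - 9*sqrt(2)*u^2/2 + 7*u^2/2 + 4*u + 7*sqrt(2)*u/2 + 4*sqrt(2)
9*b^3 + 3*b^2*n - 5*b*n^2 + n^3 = (-3*b + n)^2*(b + n)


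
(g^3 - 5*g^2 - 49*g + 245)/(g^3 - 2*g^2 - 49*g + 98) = (g - 5)/(g - 2)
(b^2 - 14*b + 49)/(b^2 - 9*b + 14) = (b - 7)/(b - 2)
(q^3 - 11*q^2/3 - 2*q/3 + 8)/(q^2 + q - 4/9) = 3*(q^2 - 5*q + 6)/(3*q - 1)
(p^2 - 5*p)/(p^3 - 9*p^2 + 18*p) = (p - 5)/(p^2 - 9*p + 18)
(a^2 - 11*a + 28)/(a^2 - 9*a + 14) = (a - 4)/(a - 2)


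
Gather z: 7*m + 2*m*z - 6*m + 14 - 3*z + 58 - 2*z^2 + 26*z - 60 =m - 2*z^2 + z*(2*m + 23) + 12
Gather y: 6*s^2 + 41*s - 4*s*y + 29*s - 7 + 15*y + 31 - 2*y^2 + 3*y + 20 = 6*s^2 + 70*s - 2*y^2 + y*(18 - 4*s) + 44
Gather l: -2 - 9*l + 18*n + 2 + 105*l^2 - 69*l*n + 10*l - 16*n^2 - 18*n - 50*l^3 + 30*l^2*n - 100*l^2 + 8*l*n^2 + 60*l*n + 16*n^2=-50*l^3 + l^2*(30*n + 5) + l*(8*n^2 - 9*n + 1)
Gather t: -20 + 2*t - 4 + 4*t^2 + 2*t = 4*t^2 + 4*t - 24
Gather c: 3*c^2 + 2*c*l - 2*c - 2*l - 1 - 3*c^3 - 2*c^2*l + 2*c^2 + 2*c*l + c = -3*c^3 + c^2*(5 - 2*l) + c*(4*l - 1) - 2*l - 1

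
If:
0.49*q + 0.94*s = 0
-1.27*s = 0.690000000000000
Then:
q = 1.04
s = -0.54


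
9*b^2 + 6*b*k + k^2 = (3*b + k)^2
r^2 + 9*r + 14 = (r + 2)*(r + 7)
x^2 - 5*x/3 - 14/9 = (x - 7/3)*(x + 2/3)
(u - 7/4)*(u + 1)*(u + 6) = u^3 + 21*u^2/4 - 25*u/4 - 21/2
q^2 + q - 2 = (q - 1)*(q + 2)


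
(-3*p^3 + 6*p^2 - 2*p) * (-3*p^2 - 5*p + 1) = 9*p^5 - 3*p^4 - 27*p^3 + 16*p^2 - 2*p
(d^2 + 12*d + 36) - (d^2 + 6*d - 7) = 6*d + 43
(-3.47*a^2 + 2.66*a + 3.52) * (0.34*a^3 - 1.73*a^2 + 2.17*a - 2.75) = -1.1798*a^5 + 6.9075*a^4 - 10.9349*a^3 + 9.2251*a^2 + 0.323399999999999*a - 9.68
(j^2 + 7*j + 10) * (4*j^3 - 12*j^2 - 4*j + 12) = 4*j^5 + 16*j^4 - 48*j^3 - 136*j^2 + 44*j + 120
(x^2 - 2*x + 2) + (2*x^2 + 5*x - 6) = 3*x^2 + 3*x - 4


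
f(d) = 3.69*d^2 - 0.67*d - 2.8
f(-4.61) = 78.71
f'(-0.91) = -7.39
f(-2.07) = 14.40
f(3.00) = 28.40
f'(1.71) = 11.95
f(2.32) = 15.51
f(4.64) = 73.54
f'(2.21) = 15.64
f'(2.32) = 16.45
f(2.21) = 13.74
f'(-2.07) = -15.95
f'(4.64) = 33.57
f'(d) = 7.38*d - 0.67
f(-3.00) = 32.42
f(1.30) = 2.57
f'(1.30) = 8.92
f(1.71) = 6.84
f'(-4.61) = -34.69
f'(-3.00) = -22.81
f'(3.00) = 21.47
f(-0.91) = 0.87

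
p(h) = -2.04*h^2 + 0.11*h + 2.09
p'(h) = 0.11 - 4.08*h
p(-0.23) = 1.96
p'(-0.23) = 1.05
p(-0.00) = 2.09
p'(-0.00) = 0.11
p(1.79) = -4.25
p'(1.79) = -7.19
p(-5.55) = -61.36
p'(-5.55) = 22.75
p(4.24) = -34.12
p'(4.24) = -17.19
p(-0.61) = 1.26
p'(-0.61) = 2.60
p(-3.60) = -24.74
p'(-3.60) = 14.80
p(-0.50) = 1.52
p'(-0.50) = 2.15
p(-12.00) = -292.99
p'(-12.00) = 49.07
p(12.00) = -290.35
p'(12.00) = -48.85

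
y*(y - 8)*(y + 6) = y^3 - 2*y^2 - 48*y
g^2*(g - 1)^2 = g^4 - 2*g^3 + g^2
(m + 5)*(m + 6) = m^2 + 11*m + 30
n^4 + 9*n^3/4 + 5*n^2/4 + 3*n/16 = n*(n + 1/4)*(n + 1/2)*(n + 3/2)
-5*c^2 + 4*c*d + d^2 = (-c + d)*(5*c + d)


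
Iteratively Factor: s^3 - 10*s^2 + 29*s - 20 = (s - 1)*(s^2 - 9*s + 20) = (s - 4)*(s - 1)*(s - 5)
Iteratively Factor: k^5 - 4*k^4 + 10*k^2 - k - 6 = (k - 3)*(k^4 - k^3 - 3*k^2 + k + 2) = (k - 3)*(k - 1)*(k^3 - 3*k - 2) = (k - 3)*(k - 1)*(k + 1)*(k^2 - k - 2) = (k - 3)*(k - 1)*(k + 1)^2*(k - 2)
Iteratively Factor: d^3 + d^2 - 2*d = (d)*(d^2 + d - 2) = d*(d + 2)*(d - 1)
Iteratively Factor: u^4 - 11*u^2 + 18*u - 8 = (u - 1)*(u^3 + u^2 - 10*u + 8) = (u - 1)^2*(u^2 + 2*u - 8) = (u - 1)^2*(u + 4)*(u - 2)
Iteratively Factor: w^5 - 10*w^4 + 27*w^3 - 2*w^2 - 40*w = (w + 1)*(w^4 - 11*w^3 + 38*w^2 - 40*w) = (w - 5)*(w + 1)*(w^3 - 6*w^2 + 8*w) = w*(w - 5)*(w + 1)*(w^2 - 6*w + 8) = w*(w - 5)*(w - 2)*(w + 1)*(w - 4)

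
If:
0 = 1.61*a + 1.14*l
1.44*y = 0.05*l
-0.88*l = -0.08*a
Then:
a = 0.00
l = 0.00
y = 0.00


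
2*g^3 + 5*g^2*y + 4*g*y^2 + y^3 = (g + y)^2*(2*g + y)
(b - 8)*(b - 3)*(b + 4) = b^3 - 7*b^2 - 20*b + 96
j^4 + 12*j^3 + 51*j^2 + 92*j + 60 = (j + 2)^2*(j + 3)*(j + 5)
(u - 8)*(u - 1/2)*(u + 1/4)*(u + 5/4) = u^4 - 7*u^3 - 135*u^2/16 + 107*u/32 + 5/4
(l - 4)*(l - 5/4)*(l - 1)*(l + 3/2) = l^4 - 19*l^3/4 + 7*l^2/8 + 83*l/8 - 15/2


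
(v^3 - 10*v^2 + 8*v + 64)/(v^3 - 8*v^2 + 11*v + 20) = (v^2 - 6*v - 16)/(v^2 - 4*v - 5)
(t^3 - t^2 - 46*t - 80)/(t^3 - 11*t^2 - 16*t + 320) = (t + 2)/(t - 8)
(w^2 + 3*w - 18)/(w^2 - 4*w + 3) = (w + 6)/(w - 1)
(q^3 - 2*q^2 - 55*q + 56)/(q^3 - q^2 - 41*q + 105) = (q^2 - 9*q + 8)/(q^2 - 8*q + 15)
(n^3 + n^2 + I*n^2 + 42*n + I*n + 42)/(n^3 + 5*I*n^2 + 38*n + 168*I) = (n + 1)/(n + 4*I)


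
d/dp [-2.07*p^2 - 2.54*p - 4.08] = -4.14*p - 2.54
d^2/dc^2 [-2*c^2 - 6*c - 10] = -4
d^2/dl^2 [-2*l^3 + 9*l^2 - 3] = 18 - 12*l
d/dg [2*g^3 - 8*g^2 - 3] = 2*g*(3*g - 8)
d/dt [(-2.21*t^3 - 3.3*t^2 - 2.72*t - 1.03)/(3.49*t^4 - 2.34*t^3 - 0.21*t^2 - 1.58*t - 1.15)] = (7.7129*t^6 + 23.034*t^5 + 21.2205*t^4 + 8.6328*t^3 + 5.0367*t^2 + 7.1574*t + 1.5006)/(12.1801*t^8 - 16.3332*t^7 + 4.0098*t^6 - 10.0456*t^5 - 0.588499999999999*t^4 + 6.0456*t^3 + 2.9794*t^2 + 3.634*t + 1.3225)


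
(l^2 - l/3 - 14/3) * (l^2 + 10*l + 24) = l^4 + 29*l^3/3 + 16*l^2 - 164*l/3 - 112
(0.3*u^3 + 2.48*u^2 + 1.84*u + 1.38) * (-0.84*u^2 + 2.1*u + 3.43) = -0.252*u^5 - 1.4532*u^4 + 4.6914*u^3 + 11.2112*u^2 + 9.2092*u + 4.7334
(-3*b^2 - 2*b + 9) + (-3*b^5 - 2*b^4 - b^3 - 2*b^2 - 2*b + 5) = -3*b^5 - 2*b^4 - b^3 - 5*b^2 - 4*b + 14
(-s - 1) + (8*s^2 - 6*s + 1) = 8*s^2 - 7*s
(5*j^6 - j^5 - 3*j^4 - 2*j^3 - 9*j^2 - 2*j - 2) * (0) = 0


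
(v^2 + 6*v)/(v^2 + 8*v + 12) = v/(v + 2)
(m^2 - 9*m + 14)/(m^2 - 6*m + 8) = (m - 7)/(m - 4)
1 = 1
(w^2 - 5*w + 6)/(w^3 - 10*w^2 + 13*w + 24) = (w - 2)/(w^2 - 7*w - 8)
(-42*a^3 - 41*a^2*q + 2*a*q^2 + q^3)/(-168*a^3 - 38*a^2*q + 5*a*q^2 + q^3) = (a + q)/(4*a + q)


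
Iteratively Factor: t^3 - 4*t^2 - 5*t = (t + 1)*(t^2 - 5*t) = t*(t + 1)*(t - 5)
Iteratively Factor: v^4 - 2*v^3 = (v)*(v^3 - 2*v^2) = v^2*(v^2 - 2*v) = v^2*(v - 2)*(v)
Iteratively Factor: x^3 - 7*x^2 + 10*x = (x - 5)*(x^2 - 2*x) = (x - 5)*(x - 2)*(x)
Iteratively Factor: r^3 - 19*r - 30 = (r - 5)*(r^2 + 5*r + 6) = (r - 5)*(r + 3)*(r + 2)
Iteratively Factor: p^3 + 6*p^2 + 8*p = (p)*(p^2 + 6*p + 8) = p*(p + 2)*(p + 4)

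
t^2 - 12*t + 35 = (t - 7)*(t - 5)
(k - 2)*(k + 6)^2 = k^3 + 10*k^2 + 12*k - 72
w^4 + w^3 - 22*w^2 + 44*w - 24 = (w - 2)^2*(w - 1)*(w + 6)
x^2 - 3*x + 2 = (x - 2)*(x - 1)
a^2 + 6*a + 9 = (a + 3)^2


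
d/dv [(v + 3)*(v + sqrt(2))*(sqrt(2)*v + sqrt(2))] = 3*sqrt(2)*v^2 + 4*v + 8*sqrt(2)*v + 3*sqrt(2) + 8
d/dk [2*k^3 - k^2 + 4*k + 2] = 6*k^2 - 2*k + 4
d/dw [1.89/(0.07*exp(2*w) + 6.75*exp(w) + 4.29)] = (-0.2646*exp(w) - 12.7575)*exp(w)/(0.07*exp(2*w) + 6.75*exp(w) + 4.29)^2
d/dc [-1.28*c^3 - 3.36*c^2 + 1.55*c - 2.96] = -3.84*c^2 - 6.72*c + 1.55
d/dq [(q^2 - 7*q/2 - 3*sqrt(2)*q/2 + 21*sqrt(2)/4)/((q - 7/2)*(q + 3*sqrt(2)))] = 9*sqrt(2)/(2*(q^2 + 6*sqrt(2)*q + 18))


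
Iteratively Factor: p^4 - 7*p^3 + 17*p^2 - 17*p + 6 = (p - 2)*(p^3 - 5*p^2 + 7*p - 3) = (p - 2)*(p - 1)*(p^2 - 4*p + 3) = (p - 3)*(p - 2)*(p - 1)*(p - 1)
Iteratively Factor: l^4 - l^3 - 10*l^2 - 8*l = (l - 4)*(l^3 + 3*l^2 + 2*l) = (l - 4)*(l + 2)*(l^2 + l) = (l - 4)*(l + 1)*(l + 2)*(l)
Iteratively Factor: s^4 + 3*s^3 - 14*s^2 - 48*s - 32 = (s - 4)*(s^3 + 7*s^2 + 14*s + 8) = (s - 4)*(s + 4)*(s^2 + 3*s + 2) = (s - 4)*(s + 2)*(s + 4)*(s + 1)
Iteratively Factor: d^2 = (d)*(d)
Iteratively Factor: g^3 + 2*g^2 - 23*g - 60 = (g + 3)*(g^2 - g - 20) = (g - 5)*(g + 3)*(g + 4)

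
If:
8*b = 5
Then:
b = 5/8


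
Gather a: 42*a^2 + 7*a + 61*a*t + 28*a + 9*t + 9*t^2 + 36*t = 42*a^2 + a*(61*t + 35) + 9*t^2 + 45*t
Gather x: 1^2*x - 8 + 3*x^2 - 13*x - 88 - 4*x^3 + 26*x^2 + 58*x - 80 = -4*x^3 + 29*x^2 + 46*x - 176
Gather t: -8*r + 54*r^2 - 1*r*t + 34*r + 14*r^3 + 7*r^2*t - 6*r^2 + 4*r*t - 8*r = 14*r^3 + 48*r^2 + 18*r + t*(7*r^2 + 3*r)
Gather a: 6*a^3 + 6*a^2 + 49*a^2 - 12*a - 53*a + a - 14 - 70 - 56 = 6*a^3 + 55*a^2 - 64*a - 140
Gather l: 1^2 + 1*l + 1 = l + 2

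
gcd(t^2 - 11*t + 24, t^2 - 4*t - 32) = t - 8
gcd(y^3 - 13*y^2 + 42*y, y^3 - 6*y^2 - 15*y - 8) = 1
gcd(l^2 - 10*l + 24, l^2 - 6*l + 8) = l - 4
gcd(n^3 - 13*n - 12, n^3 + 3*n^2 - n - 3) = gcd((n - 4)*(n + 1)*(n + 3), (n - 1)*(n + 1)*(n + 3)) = n^2 + 4*n + 3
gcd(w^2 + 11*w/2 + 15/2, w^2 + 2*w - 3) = w + 3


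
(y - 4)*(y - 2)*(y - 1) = y^3 - 7*y^2 + 14*y - 8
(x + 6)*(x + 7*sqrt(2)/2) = x^2 + 7*sqrt(2)*x/2 + 6*x + 21*sqrt(2)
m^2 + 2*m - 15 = (m - 3)*(m + 5)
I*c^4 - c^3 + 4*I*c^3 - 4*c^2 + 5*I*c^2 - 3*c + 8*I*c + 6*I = (c + 1)*(c + 3)*(c + 2*I)*(I*c + 1)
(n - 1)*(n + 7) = n^2 + 6*n - 7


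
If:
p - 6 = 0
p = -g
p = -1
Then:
No Solution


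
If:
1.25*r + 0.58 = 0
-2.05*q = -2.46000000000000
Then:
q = 1.20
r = -0.46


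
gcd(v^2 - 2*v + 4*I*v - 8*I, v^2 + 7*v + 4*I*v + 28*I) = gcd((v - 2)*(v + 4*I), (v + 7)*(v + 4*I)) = v + 4*I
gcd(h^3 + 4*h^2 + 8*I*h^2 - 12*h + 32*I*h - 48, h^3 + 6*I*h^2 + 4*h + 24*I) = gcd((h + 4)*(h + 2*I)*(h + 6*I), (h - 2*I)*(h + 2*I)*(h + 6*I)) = h^2 + 8*I*h - 12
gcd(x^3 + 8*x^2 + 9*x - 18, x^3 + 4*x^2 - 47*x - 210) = x + 6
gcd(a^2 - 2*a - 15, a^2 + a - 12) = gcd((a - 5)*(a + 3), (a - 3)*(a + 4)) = 1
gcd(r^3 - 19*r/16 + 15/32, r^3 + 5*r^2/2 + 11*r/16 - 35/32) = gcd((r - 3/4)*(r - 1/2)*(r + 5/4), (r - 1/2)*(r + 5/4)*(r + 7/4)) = r^2 + 3*r/4 - 5/8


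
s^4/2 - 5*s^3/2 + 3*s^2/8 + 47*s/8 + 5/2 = (s/2 + 1/2)*(s - 4)*(s - 5/2)*(s + 1/2)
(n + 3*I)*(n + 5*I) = n^2 + 8*I*n - 15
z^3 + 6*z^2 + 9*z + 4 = (z + 1)^2*(z + 4)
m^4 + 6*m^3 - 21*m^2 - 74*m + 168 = (m - 3)*(m - 2)*(m + 4)*(m + 7)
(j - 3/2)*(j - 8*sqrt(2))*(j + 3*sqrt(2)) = j^3 - 5*sqrt(2)*j^2 - 3*j^2/2 - 48*j + 15*sqrt(2)*j/2 + 72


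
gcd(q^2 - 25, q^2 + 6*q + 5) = q + 5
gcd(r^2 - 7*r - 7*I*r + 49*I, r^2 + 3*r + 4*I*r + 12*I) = 1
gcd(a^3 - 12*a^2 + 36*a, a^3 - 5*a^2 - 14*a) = a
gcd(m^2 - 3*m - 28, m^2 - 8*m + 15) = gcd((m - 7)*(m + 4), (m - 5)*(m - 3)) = 1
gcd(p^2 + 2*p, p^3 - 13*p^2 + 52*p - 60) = 1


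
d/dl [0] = 0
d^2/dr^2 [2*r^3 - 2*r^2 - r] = 12*r - 4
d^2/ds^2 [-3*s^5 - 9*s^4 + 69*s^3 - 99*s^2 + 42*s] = -60*s^3 - 108*s^2 + 414*s - 198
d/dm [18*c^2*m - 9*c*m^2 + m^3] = 18*c^2 - 18*c*m + 3*m^2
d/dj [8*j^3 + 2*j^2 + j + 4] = 24*j^2 + 4*j + 1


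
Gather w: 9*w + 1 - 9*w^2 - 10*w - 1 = -9*w^2 - w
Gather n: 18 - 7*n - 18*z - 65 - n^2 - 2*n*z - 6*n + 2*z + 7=-n^2 + n*(-2*z - 13) - 16*z - 40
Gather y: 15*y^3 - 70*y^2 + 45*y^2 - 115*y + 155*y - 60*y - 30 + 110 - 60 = 15*y^3 - 25*y^2 - 20*y + 20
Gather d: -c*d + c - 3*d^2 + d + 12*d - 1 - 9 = c - 3*d^2 + d*(13 - c) - 10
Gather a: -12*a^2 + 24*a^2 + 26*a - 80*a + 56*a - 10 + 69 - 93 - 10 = 12*a^2 + 2*a - 44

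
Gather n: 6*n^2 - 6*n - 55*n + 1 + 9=6*n^2 - 61*n + 10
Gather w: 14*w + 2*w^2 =2*w^2 + 14*w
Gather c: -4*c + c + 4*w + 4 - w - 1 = -3*c + 3*w + 3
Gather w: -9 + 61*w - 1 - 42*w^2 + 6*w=-42*w^2 + 67*w - 10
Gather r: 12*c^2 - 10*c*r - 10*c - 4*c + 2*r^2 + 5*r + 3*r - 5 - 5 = 12*c^2 - 14*c + 2*r^2 + r*(8 - 10*c) - 10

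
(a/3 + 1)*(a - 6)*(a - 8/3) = a^3/3 - 17*a^2/9 - 10*a/3 + 16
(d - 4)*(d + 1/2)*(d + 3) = d^3 - d^2/2 - 25*d/2 - 6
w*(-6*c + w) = -6*c*w + w^2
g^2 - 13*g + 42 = (g - 7)*(g - 6)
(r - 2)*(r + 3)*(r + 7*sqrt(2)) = r^3 + r^2 + 7*sqrt(2)*r^2 - 6*r + 7*sqrt(2)*r - 42*sqrt(2)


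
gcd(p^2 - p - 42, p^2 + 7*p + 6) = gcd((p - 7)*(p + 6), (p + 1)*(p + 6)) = p + 6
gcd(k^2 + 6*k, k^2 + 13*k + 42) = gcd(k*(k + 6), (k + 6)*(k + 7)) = k + 6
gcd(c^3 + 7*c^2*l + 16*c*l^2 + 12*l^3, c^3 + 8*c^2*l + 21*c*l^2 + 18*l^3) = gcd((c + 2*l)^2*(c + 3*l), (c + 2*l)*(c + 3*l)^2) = c^2 + 5*c*l + 6*l^2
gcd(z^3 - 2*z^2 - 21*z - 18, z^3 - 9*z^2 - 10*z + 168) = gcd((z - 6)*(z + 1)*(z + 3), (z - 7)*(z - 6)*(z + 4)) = z - 6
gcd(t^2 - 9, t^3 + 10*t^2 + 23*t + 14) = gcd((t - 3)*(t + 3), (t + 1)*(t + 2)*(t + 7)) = 1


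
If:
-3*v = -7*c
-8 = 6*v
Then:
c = -4/7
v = -4/3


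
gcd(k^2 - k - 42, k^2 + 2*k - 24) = k + 6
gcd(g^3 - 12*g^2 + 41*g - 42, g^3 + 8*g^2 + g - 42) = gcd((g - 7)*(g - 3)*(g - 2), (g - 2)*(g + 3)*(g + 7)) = g - 2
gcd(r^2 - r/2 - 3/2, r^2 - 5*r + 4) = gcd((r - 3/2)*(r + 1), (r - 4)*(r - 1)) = 1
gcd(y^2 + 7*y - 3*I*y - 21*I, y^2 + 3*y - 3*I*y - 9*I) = y - 3*I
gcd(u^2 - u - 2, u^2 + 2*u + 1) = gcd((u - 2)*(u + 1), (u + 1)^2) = u + 1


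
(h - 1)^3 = h^3 - 3*h^2 + 3*h - 1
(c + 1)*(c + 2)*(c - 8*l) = c^3 - 8*c^2*l + 3*c^2 - 24*c*l + 2*c - 16*l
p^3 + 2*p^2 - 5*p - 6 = (p - 2)*(p + 1)*(p + 3)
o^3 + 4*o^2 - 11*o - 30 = (o - 3)*(o + 2)*(o + 5)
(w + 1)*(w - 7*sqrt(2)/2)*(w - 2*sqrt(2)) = w^3 - 11*sqrt(2)*w^2/2 + w^2 - 11*sqrt(2)*w/2 + 14*w + 14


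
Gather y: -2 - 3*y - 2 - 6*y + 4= -9*y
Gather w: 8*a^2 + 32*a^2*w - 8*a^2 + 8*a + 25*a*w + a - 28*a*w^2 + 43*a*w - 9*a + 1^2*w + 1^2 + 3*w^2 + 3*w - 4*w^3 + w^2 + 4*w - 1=-4*w^3 + w^2*(4 - 28*a) + w*(32*a^2 + 68*a + 8)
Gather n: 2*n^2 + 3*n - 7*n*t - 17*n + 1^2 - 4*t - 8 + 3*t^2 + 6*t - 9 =2*n^2 + n*(-7*t - 14) + 3*t^2 + 2*t - 16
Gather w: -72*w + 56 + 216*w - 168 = 144*w - 112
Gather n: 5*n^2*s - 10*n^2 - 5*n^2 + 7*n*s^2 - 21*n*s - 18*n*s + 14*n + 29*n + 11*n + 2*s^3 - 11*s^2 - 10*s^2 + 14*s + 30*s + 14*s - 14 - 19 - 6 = n^2*(5*s - 15) + n*(7*s^2 - 39*s + 54) + 2*s^3 - 21*s^2 + 58*s - 39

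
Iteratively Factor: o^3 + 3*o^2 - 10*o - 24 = (o + 2)*(o^2 + o - 12) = (o - 3)*(o + 2)*(o + 4)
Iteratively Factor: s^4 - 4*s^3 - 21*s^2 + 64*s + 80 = (s - 5)*(s^3 + s^2 - 16*s - 16) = (s - 5)*(s + 4)*(s^2 - 3*s - 4) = (s - 5)*(s + 1)*(s + 4)*(s - 4)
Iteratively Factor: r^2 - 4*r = (r - 4)*(r)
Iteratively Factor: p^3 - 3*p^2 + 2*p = (p - 2)*(p^2 - p) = p*(p - 2)*(p - 1)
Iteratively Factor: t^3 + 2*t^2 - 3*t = (t)*(t^2 + 2*t - 3) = t*(t - 1)*(t + 3)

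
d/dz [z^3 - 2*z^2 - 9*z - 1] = 3*z^2 - 4*z - 9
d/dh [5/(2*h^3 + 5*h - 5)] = 5*(-6*h^2 - 5)/(2*h^3 + 5*h - 5)^2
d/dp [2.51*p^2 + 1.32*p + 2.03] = 5.02*p + 1.32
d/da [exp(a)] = exp(a)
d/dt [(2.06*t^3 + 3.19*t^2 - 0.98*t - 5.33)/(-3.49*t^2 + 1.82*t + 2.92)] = (-7.1894*t^4 + 7.4984*t^3 + 20.4312*t^2 - 18.5738*t + 6.839)/(12.1801*t^4 - 12.7036*t^3 - 17.0692*t^2 + 10.6288*t + 8.5264)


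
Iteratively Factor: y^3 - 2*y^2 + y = (y)*(y^2 - 2*y + 1) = y*(y - 1)*(y - 1)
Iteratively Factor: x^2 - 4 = (x + 2)*(x - 2)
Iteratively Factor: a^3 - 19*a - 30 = (a + 3)*(a^2 - 3*a - 10) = (a + 2)*(a + 3)*(a - 5)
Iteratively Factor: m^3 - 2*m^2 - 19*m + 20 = (m - 1)*(m^2 - m - 20) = (m - 5)*(m - 1)*(m + 4)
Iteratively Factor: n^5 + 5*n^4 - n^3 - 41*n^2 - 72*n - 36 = (n + 1)*(n^4 + 4*n^3 - 5*n^2 - 36*n - 36) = (n + 1)*(n + 3)*(n^3 + n^2 - 8*n - 12) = (n + 1)*(n + 2)*(n + 3)*(n^2 - n - 6) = (n - 3)*(n + 1)*(n + 2)*(n + 3)*(n + 2)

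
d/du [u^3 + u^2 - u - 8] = 3*u^2 + 2*u - 1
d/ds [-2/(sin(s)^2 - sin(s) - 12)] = 2*(2*sin(s) - 1)*cos(s)/(sin(s) + cos(s)^2 + 11)^2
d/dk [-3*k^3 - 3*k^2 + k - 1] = -9*k^2 - 6*k + 1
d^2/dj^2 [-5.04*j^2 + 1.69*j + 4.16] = -10.0800000000000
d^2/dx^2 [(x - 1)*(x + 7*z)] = 2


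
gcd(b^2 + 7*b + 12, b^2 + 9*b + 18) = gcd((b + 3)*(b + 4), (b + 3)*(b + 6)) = b + 3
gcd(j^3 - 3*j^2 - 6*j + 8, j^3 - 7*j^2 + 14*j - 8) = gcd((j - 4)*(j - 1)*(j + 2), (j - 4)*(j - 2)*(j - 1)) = j^2 - 5*j + 4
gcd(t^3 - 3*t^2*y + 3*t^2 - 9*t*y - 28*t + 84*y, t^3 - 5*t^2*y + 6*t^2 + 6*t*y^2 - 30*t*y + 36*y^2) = -t + 3*y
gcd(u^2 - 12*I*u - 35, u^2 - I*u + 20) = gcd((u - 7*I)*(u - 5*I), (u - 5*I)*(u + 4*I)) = u - 5*I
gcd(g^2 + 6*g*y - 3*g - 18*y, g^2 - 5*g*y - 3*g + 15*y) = g - 3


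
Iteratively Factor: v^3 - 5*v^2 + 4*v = (v)*(v^2 - 5*v + 4) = v*(v - 1)*(v - 4)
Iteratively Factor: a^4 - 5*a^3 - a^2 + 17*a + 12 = (a - 4)*(a^3 - a^2 - 5*a - 3) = (a - 4)*(a + 1)*(a^2 - 2*a - 3) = (a - 4)*(a + 1)^2*(a - 3)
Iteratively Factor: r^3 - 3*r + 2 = (r - 1)*(r^2 + r - 2) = (r - 1)^2*(r + 2)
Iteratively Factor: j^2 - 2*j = (j - 2)*(j)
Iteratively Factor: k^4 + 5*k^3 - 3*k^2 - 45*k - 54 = (k - 3)*(k^3 + 8*k^2 + 21*k + 18) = (k - 3)*(k + 3)*(k^2 + 5*k + 6) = (k - 3)*(k + 3)^2*(k + 2)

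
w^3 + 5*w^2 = w^2*(w + 5)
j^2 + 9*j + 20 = (j + 4)*(j + 5)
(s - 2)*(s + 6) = s^2 + 4*s - 12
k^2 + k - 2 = (k - 1)*(k + 2)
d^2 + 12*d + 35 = (d + 5)*(d + 7)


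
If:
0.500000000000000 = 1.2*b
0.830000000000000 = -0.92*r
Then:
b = 0.42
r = -0.90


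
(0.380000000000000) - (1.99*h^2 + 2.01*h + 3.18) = -1.99*h^2 - 2.01*h - 2.8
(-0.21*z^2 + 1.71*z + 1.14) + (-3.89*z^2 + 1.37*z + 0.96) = -4.1*z^2 + 3.08*z + 2.1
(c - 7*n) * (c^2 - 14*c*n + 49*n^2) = c^3 - 21*c^2*n + 147*c*n^2 - 343*n^3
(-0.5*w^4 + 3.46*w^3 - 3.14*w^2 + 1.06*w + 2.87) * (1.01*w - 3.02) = -0.505*w^5 + 5.0046*w^4 - 13.6206*w^3 + 10.5534*w^2 - 0.3025*w - 8.6674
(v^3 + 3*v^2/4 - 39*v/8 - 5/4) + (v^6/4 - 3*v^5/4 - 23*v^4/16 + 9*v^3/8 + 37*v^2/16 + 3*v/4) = v^6/4 - 3*v^5/4 - 23*v^4/16 + 17*v^3/8 + 49*v^2/16 - 33*v/8 - 5/4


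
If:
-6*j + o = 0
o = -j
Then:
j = 0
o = 0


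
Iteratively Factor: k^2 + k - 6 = (k + 3)*(k - 2)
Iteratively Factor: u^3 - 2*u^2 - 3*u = (u + 1)*(u^2 - 3*u) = u*(u + 1)*(u - 3)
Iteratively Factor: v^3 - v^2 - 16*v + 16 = (v + 4)*(v^2 - 5*v + 4) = (v - 4)*(v + 4)*(v - 1)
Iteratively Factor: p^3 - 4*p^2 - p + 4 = (p - 1)*(p^2 - 3*p - 4) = (p - 1)*(p + 1)*(p - 4)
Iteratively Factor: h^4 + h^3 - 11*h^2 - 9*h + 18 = (h - 3)*(h^3 + 4*h^2 + h - 6) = (h - 3)*(h - 1)*(h^2 + 5*h + 6) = (h - 3)*(h - 1)*(h + 2)*(h + 3)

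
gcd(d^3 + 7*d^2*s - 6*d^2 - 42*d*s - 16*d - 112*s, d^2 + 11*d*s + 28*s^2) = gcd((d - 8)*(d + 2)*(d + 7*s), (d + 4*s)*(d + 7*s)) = d + 7*s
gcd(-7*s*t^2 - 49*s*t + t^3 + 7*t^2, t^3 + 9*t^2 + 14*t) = t^2 + 7*t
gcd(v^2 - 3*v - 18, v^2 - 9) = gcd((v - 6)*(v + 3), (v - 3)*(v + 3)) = v + 3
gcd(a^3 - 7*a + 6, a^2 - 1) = a - 1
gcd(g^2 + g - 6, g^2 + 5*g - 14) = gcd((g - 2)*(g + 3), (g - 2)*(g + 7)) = g - 2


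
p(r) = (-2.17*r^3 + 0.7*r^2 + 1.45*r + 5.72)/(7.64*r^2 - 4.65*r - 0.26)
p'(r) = (4.65 - 15.28*r)*(-2.17*r^3 + 0.7*r^2 + 1.45*r + 5.72)/(7.64*r^2 - 4.65*r - 0.26)^2 + (-6.51*r^2 + 1.4*r + 1.45)/(7.64*r^2 - 4.65*r - 0.26) = (-16.5788*r^4 + 20.181*r^3 - 12.6404*r^2 - 87.7656*r + 26.221)/(58.3696*r^4 - 71.052*r^3 + 17.6497*r^2 + 2.418*r + 0.0676)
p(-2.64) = 0.72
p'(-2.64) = -0.24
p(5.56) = -1.61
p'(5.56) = -0.30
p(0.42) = -7.27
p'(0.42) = -15.88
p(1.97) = -0.26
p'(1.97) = -0.71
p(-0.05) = -672.56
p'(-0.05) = 433319.91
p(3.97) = -1.11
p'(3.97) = -0.33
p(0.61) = -25.12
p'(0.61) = -462.13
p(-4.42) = 1.18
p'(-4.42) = -0.27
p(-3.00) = 0.80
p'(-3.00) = -0.25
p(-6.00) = 1.62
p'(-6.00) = -0.28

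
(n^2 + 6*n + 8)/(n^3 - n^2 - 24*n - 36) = (n + 4)/(n^2 - 3*n - 18)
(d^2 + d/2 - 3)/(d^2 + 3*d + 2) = (d - 3/2)/(d + 1)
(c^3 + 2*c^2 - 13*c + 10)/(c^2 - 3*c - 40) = (c^2 - 3*c + 2)/(c - 8)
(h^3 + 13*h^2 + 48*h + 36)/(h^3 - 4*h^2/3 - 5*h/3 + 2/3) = 3*(h^2 + 12*h + 36)/(3*h^2 - 7*h + 2)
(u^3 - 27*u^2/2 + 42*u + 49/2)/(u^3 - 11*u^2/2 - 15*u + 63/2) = (2*u^2 - 13*u - 7)/(2*u^2 + 3*u - 9)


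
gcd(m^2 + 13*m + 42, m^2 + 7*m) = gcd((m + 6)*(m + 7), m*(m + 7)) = m + 7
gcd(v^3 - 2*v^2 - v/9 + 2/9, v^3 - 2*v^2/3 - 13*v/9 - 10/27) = v + 1/3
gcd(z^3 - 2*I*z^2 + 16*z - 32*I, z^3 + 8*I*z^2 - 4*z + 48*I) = z^2 + 2*I*z + 8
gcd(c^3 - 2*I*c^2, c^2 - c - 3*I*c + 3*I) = 1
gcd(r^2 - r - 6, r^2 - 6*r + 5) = 1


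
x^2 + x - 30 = (x - 5)*(x + 6)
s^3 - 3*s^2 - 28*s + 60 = (s - 6)*(s - 2)*(s + 5)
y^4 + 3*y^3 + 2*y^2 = y^2*(y + 1)*(y + 2)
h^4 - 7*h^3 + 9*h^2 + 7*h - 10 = (h - 5)*(h - 2)*(h - 1)*(h + 1)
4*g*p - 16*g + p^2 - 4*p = (4*g + p)*(p - 4)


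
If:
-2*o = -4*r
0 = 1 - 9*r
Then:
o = 2/9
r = 1/9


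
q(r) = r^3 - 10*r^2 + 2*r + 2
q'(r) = 3*r^2 - 20*r + 2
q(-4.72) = -335.38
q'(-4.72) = 163.24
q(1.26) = -9.36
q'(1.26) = -18.44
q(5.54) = -123.80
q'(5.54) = -16.73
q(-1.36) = -21.73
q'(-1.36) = 34.75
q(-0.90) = -8.63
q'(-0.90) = 22.43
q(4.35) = -96.21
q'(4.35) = -28.23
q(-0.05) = 1.87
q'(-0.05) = 3.01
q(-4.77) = -343.60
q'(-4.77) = 165.66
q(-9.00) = -1555.00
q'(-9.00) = 425.00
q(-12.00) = -3190.00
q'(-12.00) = 674.00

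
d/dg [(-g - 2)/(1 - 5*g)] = -11/(5*g - 1)^2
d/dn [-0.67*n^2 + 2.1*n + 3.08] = 2.1 - 1.34*n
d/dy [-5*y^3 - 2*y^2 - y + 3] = -15*y^2 - 4*y - 1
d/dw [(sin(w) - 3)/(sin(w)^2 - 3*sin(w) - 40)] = (6*sin(w) + cos(w)^2 - 50)*cos(w)/((sin(w) - 8)^2*(sin(w) + 5)^2)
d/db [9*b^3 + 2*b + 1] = 27*b^2 + 2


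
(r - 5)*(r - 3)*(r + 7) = r^3 - r^2 - 41*r + 105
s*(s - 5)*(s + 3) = s^3 - 2*s^2 - 15*s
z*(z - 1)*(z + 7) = z^3 + 6*z^2 - 7*z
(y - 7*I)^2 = y^2 - 14*I*y - 49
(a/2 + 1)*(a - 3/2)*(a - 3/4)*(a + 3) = a^4/2 + 11*a^3/8 - 33*a^2/16 - 63*a/16 + 27/8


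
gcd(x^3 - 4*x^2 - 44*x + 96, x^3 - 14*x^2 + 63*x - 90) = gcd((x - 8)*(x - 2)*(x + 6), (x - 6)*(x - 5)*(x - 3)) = 1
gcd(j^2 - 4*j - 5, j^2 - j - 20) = j - 5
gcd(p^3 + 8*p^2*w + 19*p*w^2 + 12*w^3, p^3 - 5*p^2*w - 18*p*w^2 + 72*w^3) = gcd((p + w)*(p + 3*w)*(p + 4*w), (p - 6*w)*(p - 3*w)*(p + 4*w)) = p + 4*w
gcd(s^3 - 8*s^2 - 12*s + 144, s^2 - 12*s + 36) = s^2 - 12*s + 36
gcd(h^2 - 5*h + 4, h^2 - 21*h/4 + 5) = h - 4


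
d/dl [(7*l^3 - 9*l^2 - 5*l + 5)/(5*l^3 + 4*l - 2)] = (45*l^4 + 106*l^3 - 153*l^2 + 36*l - 10)/(25*l^6 + 40*l^4 - 20*l^3 + 16*l^2 - 16*l + 4)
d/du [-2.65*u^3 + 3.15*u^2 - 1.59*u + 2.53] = -7.95*u^2 + 6.3*u - 1.59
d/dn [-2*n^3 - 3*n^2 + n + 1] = -6*n^2 - 6*n + 1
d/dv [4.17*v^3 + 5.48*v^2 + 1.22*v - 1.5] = 12.51*v^2 + 10.96*v + 1.22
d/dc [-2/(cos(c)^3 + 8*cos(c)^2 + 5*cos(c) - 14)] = 2*(3*sin(c)^2 - 16*cos(c) - 8)*sin(c)/(cos(c)^3 + 8*cos(c)^2 + 5*cos(c) - 14)^2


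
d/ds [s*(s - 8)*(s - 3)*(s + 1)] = 4*s^3 - 30*s^2 + 26*s + 24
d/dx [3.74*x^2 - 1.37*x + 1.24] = 7.48*x - 1.37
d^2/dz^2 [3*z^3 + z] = 18*z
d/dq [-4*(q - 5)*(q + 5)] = -8*q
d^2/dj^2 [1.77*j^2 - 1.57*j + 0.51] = 3.54000000000000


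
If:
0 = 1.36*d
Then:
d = 0.00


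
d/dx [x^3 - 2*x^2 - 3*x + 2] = 3*x^2 - 4*x - 3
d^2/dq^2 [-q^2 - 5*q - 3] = -2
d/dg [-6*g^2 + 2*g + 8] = 2 - 12*g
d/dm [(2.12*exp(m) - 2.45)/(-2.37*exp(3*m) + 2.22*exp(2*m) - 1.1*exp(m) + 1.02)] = (10.0488*exp(3*m) - 22.1259*exp(2*m) + 10.878*exp(m) - 0.5326)*exp(m)/(5.6169*exp(6*m) - 10.5228*exp(5*m) + 10.1424*exp(4*m) - 9.7188*exp(3*m) + 5.7388*exp(2*m) - 2.244*exp(m) + 1.0404)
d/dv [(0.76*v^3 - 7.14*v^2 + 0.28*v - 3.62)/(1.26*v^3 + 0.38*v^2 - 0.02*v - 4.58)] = (9.2852*v^4 - 0.736*v^3 + 3.2776*v^2 + 68.1536*v - 1.3548)/(1.5876*v^6 + 0.9576*v^5 + 0.094*v^4 - 11.5568*v^3 - 3.4804*v^2 + 0.1832*v + 20.9764)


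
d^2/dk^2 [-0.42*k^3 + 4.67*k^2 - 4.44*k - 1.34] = 9.34 - 2.52*k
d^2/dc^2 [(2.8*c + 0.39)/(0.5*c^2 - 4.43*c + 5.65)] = ((24.418 - 8.4*c)*(0.5*c^2 - 4.43*c + 5.65) + (1.0*c - 4.43)*(2.0*c - 8.86)*(2.8*c + 0.39))/(0.5*c^2 - 4.43*c + 5.65)^3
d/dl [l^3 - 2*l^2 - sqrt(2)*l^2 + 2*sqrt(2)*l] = 3*l^2 - 4*l - 2*sqrt(2)*l + 2*sqrt(2)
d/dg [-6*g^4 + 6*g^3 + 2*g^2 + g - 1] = -24*g^3 + 18*g^2 + 4*g + 1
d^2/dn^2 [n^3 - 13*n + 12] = 6*n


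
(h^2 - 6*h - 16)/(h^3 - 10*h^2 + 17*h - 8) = (h + 2)/(h^2 - 2*h + 1)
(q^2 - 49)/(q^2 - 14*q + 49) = (q + 7)/(q - 7)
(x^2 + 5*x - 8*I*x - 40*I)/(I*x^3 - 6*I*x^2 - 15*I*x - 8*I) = (-I*x^2 + x*(-8 - 5*I) - 40)/(x^3 - 6*x^2 - 15*x - 8)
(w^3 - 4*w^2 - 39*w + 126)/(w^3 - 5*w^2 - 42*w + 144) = (w - 7)/(w - 8)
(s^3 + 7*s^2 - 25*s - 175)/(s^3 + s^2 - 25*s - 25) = (s + 7)/(s + 1)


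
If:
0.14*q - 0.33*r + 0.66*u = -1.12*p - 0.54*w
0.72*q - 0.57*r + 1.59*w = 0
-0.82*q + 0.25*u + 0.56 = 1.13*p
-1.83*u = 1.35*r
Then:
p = 0.627285420812357*w + 0.228355522712208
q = 0.286771024246138 - 1.16175854821885*w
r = 1.32198920224987*w + 0.36223708325828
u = -0.975237936085973*w - 0.267224077813485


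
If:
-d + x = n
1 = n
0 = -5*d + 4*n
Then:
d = 4/5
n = 1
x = 9/5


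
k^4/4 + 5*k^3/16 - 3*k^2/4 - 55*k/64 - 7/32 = (k/4 + 1/2)*(k - 7/4)*(k + 1/2)^2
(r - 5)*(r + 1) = r^2 - 4*r - 5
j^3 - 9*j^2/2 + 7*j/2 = j*(j - 7/2)*(j - 1)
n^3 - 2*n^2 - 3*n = n*(n - 3)*(n + 1)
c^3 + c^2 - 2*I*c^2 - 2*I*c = c*(c + 1)*(c - 2*I)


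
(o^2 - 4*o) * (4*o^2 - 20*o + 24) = 4*o^4 - 36*o^3 + 104*o^2 - 96*o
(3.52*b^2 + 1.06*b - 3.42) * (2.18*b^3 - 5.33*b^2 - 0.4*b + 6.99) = 7.6736*b^5 - 16.4508*b^4 - 14.5134*b^3 + 42.4094*b^2 + 8.7774*b - 23.9058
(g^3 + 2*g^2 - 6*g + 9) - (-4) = g^3 + 2*g^2 - 6*g + 13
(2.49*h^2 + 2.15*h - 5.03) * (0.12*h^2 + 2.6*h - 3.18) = 0.2988*h^4 + 6.732*h^3 - 2.9318*h^2 - 19.915*h + 15.9954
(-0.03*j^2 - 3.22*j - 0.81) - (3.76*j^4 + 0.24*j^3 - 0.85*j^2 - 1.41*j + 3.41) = -3.76*j^4 - 0.24*j^3 + 0.82*j^2 - 1.81*j - 4.22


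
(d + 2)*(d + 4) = d^2 + 6*d + 8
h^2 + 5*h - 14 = (h - 2)*(h + 7)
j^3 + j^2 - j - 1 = (j - 1)*(j + 1)^2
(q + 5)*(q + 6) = q^2 + 11*q + 30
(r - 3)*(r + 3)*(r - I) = r^3 - I*r^2 - 9*r + 9*I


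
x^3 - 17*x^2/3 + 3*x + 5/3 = (x - 5)*(x - 1)*(x + 1/3)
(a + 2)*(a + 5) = a^2 + 7*a + 10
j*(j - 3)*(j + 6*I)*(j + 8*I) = j^4 - 3*j^3 + 14*I*j^3 - 48*j^2 - 42*I*j^2 + 144*j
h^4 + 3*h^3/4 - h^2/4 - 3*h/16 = h*(h - 1/2)*(h + 1/2)*(h + 3/4)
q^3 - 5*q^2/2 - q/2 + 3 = (q - 2)*(q - 3/2)*(q + 1)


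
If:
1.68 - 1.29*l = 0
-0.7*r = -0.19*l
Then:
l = 1.30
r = 0.35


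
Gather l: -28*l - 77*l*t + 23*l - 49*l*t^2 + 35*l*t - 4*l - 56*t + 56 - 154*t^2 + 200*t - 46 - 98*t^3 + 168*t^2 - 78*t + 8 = l*(-49*t^2 - 42*t - 9) - 98*t^3 + 14*t^2 + 66*t + 18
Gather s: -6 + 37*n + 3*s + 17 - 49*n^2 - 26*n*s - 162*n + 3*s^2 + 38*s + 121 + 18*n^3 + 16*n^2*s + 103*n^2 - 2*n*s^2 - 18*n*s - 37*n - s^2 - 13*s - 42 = 18*n^3 + 54*n^2 - 162*n + s^2*(2 - 2*n) + s*(16*n^2 - 44*n + 28) + 90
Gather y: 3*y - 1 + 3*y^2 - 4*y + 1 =3*y^2 - y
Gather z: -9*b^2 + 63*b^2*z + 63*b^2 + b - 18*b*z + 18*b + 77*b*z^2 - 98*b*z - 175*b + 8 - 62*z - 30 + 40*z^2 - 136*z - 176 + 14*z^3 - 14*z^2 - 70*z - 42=54*b^2 - 156*b + 14*z^3 + z^2*(77*b + 26) + z*(63*b^2 - 116*b - 268) - 240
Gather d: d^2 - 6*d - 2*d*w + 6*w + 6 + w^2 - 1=d^2 + d*(-2*w - 6) + w^2 + 6*w + 5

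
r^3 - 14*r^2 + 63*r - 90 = (r - 6)*(r - 5)*(r - 3)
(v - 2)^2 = v^2 - 4*v + 4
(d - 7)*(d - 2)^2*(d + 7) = d^4 - 4*d^3 - 45*d^2 + 196*d - 196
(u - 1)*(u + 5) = u^2 + 4*u - 5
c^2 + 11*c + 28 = (c + 4)*(c + 7)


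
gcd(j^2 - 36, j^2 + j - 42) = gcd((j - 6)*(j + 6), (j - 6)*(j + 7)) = j - 6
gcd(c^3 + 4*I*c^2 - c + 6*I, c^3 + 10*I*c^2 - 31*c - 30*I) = c^2 + 5*I*c - 6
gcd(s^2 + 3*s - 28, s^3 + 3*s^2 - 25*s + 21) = s + 7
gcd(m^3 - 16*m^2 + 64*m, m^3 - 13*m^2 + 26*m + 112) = m - 8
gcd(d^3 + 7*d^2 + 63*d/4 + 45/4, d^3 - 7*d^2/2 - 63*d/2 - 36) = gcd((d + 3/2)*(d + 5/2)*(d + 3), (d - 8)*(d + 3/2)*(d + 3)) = d^2 + 9*d/2 + 9/2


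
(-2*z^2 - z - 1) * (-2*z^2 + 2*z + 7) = 4*z^4 - 2*z^3 - 14*z^2 - 9*z - 7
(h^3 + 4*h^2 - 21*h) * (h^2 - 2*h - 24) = h^5 + 2*h^4 - 53*h^3 - 54*h^2 + 504*h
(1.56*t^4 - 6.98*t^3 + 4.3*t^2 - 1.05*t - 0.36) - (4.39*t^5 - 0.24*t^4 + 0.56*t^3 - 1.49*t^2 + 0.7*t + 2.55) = -4.39*t^5 + 1.8*t^4 - 7.54*t^3 + 5.79*t^2 - 1.75*t - 2.91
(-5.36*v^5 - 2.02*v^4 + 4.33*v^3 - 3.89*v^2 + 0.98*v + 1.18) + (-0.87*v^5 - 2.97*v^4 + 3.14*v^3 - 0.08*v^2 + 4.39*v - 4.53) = -6.23*v^5 - 4.99*v^4 + 7.47*v^3 - 3.97*v^2 + 5.37*v - 3.35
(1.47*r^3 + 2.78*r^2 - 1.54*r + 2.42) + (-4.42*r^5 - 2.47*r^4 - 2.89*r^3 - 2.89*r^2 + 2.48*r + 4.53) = -4.42*r^5 - 2.47*r^4 - 1.42*r^3 - 0.11*r^2 + 0.94*r + 6.95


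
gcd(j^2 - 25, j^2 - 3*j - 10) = j - 5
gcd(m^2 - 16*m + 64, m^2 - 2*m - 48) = m - 8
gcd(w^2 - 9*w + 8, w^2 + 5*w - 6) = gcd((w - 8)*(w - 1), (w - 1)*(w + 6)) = w - 1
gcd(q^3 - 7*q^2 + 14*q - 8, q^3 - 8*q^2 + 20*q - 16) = q^2 - 6*q + 8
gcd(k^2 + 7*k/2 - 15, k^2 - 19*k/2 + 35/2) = k - 5/2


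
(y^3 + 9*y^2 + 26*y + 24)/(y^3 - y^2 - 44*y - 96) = (y + 2)/(y - 8)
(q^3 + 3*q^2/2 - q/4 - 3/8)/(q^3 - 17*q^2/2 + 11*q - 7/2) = (q^2 + 2*q + 3/4)/(q^2 - 8*q + 7)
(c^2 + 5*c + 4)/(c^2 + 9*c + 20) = (c + 1)/(c + 5)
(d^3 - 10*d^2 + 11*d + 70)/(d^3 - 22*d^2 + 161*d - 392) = (d^2 - 3*d - 10)/(d^2 - 15*d + 56)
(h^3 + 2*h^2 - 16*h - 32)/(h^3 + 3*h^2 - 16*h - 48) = (h + 2)/(h + 3)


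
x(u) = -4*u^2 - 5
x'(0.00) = 0.00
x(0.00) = -5.00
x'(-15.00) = 120.00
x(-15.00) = -905.00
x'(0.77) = -6.16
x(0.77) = -7.37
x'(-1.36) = 10.88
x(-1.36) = -12.40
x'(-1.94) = 15.52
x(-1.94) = -20.05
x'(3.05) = -24.40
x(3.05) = -42.21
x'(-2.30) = 18.40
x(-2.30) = -26.16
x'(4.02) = -32.16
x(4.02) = -69.64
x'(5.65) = -45.20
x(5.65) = -132.69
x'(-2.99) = 23.92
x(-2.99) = -40.76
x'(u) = -8*u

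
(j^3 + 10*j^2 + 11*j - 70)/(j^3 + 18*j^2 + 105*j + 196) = (j^2 + 3*j - 10)/(j^2 + 11*j + 28)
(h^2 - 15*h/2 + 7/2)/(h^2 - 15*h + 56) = (h - 1/2)/(h - 8)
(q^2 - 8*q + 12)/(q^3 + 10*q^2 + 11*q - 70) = (q - 6)/(q^2 + 12*q + 35)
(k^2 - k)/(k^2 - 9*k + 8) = k/(k - 8)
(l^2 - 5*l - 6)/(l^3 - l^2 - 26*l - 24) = 1/(l + 4)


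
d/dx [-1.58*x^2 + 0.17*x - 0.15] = 0.17 - 3.16*x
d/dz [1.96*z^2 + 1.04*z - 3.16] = 3.92*z + 1.04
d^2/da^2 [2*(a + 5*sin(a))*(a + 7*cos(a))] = -10*a*sin(a) - 14*a*cos(a) - 28*sin(a) - 140*sin(2*a) + 20*cos(a) + 4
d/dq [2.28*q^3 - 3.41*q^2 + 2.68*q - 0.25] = 6.84*q^2 - 6.82*q + 2.68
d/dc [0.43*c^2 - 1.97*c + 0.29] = 0.86*c - 1.97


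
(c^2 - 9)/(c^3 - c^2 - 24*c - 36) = (c - 3)/(c^2 - 4*c - 12)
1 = 1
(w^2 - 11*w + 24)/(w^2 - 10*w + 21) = (w - 8)/(w - 7)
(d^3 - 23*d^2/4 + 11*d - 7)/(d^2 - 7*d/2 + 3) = (4*d^2 - 15*d + 14)/(2*(2*d - 3))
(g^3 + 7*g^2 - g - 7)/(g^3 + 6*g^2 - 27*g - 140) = (g^2 - 1)/(g^2 - g - 20)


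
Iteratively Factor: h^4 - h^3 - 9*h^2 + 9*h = (h)*(h^3 - h^2 - 9*h + 9) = h*(h + 3)*(h^2 - 4*h + 3) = h*(h - 1)*(h + 3)*(h - 3)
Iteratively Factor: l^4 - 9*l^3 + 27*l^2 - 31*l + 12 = (l - 4)*(l^3 - 5*l^2 + 7*l - 3) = (l - 4)*(l - 1)*(l^2 - 4*l + 3) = (l - 4)*(l - 1)^2*(l - 3)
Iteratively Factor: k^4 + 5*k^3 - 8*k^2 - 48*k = (k + 4)*(k^3 + k^2 - 12*k) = (k - 3)*(k + 4)*(k^2 + 4*k) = k*(k - 3)*(k + 4)*(k + 4)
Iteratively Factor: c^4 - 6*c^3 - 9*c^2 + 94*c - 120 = (c - 2)*(c^3 - 4*c^2 - 17*c + 60) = (c - 5)*(c - 2)*(c^2 + c - 12) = (c - 5)*(c - 2)*(c + 4)*(c - 3)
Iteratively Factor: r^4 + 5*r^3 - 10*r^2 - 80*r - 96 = (r + 4)*(r^3 + r^2 - 14*r - 24) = (r + 3)*(r + 4)*(r^2 - 2*r - 8) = (r + 2)*(r + 3)*(r + 4)*(r - 4)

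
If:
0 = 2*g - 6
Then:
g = 3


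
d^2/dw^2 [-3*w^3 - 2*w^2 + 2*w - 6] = -18*w - 4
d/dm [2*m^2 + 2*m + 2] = 4*m + 2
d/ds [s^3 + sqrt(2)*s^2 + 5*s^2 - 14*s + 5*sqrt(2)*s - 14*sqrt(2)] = 3*s^2 + 2*sqrt(2)*s + 10*s - 14 + 5*sqrt(2)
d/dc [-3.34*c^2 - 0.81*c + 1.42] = -6.68*c - 0.81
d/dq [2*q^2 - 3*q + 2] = 4*q - 3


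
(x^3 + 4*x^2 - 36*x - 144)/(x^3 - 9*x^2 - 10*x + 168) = (x + 6)/(x - 7)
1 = 1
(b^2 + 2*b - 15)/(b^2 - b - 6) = (b + 5)/(b + 2)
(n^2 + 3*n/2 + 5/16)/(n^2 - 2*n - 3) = (16*n^2 + 24*n + 5)/(16*(n^2 - 2*n - 3))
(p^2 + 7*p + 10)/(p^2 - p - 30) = (p + 2)/(p - 6)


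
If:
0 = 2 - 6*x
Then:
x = 1/3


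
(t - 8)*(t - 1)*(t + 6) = t^3 - 3*t^2 - 46*t + 48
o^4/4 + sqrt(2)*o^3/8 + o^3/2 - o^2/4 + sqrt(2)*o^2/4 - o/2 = o*(o/2 + 1)*(o/2 + sqrt(2)/2)*(o - sqrt(2)/2)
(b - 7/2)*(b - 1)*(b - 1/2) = b^3 - 5*b^2 + 23*b/4 - 7/4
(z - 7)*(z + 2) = z^2 - 5*z - 14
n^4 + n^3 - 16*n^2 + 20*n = n*(n - 2)^2*(n + 5)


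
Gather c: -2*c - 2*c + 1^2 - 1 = -4*c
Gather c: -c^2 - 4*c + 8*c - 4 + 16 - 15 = -c^2 + 4*c - 3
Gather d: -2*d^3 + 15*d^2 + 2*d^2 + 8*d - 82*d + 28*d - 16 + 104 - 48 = -2*d^3 + 17*d^2 - 46*d + 40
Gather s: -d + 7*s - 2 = -d + 7*s - 2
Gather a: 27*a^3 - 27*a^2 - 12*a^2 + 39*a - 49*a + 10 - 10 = 27*a^3 - 39*a^2 - 10*a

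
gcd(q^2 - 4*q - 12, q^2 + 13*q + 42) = 1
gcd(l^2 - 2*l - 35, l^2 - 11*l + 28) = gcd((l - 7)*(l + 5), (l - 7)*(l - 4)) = l - 7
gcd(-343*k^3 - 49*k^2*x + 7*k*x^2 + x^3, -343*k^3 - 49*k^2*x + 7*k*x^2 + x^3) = -343*k^3 - 49*k^2*x + 7*k*x^2 + x^3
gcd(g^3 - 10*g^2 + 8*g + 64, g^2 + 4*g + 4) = g + 2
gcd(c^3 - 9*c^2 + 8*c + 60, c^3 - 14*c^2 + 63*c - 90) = c^2 - 11*c + 30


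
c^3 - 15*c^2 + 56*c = c*(c - 8)*(c - 7)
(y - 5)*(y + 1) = y^2 - 4*y - 5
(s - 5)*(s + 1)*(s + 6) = s^3 + 2*s^2 - 29*s - 30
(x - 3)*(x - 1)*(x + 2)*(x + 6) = x^4 + 4*x^3 - 17*x^2 - 24*x + 36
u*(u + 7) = u^2 + 7*u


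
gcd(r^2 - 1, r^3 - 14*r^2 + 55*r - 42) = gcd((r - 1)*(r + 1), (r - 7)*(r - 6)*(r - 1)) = r - 1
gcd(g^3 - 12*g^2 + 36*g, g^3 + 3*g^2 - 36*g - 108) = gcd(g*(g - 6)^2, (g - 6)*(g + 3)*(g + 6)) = g - 6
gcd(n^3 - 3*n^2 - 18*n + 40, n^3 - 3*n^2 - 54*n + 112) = n - 2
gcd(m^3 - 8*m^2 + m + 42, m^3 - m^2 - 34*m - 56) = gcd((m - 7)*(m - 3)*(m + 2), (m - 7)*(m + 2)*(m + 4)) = m^2 - 5*m - 14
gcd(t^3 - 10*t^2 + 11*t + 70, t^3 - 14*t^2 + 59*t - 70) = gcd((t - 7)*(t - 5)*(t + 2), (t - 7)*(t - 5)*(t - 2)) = t^2 - 12*t + 35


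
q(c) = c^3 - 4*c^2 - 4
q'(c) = 3*c^2 - 8*c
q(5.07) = 23.50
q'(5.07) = 36.55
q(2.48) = -13.35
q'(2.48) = -1.39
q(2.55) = -13.43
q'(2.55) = -0.89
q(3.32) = -11.50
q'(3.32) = 6.51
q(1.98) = -11.92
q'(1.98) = -4.08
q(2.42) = -13.25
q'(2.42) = -1.79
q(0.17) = -4.11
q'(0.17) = -1.27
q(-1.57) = -17.73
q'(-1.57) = 19.95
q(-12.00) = -2308.00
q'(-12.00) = 528.00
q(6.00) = 68.00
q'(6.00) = 60.00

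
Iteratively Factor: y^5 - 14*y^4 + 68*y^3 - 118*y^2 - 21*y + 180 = (y - 5)*(y^4 - 9*y^3 + 23*y^2 - 3*y - 36) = (y - 5)*(y - 3)*(y^3 - 6*y^2 + 5*y + 12) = (y - 5)*(y - 3)*(y + 1)*(y^2 - 7*y + 12) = (y - 5)*(y - 4)*(y - 3)*(y + 1)*(y - 3)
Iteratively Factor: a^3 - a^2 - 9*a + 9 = (a - 3)*(a^2 + 2*a - 3) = (a - 3)*(a + 3)*(a - 1)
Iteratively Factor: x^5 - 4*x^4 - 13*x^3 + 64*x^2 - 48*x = (x - 1)*(x^4 - 3*x^3 - 16*x^2 + 48*x) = (x - 4)*(x - 1)*(x^3 + x^2 - 12*x) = x*(x - 4)*(x - 1)*(x^2 + x - 12) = x*(x - 4)*(x - 3)*(x - 1)*(x + 4)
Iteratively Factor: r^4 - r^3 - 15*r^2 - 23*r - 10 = (r + 1)*(r^3 - 2*r^2 - 13*r - 10) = (r - 5)*(r + 1)*(r^2 + 3*r + 2) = (r - 5)*(r + 1)^2*(r + 2)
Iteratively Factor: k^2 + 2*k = (k + 2)*(k)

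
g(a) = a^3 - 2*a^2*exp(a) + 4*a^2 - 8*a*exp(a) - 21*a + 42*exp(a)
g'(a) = -2*a^2*exp(a) + 3*a^2 - 12*a*exp(a) + 8*a + 34*exp(a) - 21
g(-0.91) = 40.84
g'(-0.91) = -8.38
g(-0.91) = 40.84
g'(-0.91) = -8.38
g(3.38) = -218.37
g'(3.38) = -823.45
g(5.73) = -21206.52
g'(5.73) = -30804.72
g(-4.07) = 85.02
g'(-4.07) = -3.02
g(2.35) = 113.17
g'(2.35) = -40.63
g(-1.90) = 54.96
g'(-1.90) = -17.95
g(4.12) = -1482.05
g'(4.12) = -2977.45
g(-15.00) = -2160.00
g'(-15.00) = 534.00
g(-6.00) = 54.04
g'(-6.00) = 39.08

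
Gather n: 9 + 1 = 10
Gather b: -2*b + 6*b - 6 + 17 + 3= 4*b + 14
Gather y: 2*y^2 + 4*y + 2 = 2*y^2 + 4*y + 2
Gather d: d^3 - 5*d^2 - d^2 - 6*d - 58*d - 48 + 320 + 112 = d^3 - 6*d^2 - 64*d + 384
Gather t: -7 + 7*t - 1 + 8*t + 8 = 15*t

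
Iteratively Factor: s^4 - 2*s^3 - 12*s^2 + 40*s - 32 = (s - 2)*(s^3 - 12*s + 16) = (s - 2)^2*(s^2 + 2*s - 8) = (s - 2)^2*(s + 4)*(s - 2)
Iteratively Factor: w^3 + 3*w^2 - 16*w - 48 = (w - 4)*(w^2 + 7*w + 12) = (w - 4)*(w + 3)*(w + 4)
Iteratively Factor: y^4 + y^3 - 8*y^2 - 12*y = (y + 2)*(y^3 - y^2 - 6*y) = (y + 2)^2*(y^2 - 3*y) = (y - 3)*(y + 2)^2*(y)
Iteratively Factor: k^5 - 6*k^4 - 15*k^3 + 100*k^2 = (k + 4)*(k^4 - 10*k^3 + 25*k^2) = k*(k + 4)*(k^3 - 10*k^2 + 25*k) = k*(k - 5)*(k + 4)*(k^2 - 5*k) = k^2*(k - 5)*(k + 4)*(k - 5)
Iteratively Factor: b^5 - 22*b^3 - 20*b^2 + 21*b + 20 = (b - 5)*(b^4 + 5*b^3 + 3*b^2 - 5*b - 4) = (b - 5)*(b + 4)*(b^3 + b^2 - b - 1) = (b - 5)*(b + 1)*(b + 4)*(b^2 - 1) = (b - 5)*(b - 1)*(b + 1)*(b + 4)*(b + 1)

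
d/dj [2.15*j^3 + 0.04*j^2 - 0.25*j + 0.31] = 6.45*j^2 + 0.08*j - 0.25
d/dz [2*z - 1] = 2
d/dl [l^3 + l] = 3*l^2 + 1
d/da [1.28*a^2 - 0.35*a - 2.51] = 2.56*a - 0.35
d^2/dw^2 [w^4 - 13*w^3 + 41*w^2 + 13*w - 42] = 12*w^2 - 78*w + 82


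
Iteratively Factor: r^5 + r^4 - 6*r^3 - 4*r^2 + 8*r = (r - 1)*(r^4 + 2*r^3 - 4*r^2 - 8*r) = (r - 1)*(r + 2)*(r^3 - 4*r) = (r - 1)*(r + 2)^2*(r^2 - 2*r) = r*(r - 1)*(r + 2)^2*(r - 2)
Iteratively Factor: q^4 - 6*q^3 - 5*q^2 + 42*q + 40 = (q + 1)*(q^3 - 7*q^2 + 2*q + 40) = (q - 4)*(q + 1)*(q^2 - 3*q - 10) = (q - 4)*(q + 1)*(q + 2)*(q - 5)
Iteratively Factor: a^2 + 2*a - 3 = (a + 3)*(a - 1)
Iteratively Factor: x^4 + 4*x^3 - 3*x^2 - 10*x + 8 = (x - 1)*(x^3 + 5*x^2 + 2*x - 8) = (x - 1)*(x + 4)*(x^2 + x - 2) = (x - 1)*(x + 2)*(x + 4)*(x - 1)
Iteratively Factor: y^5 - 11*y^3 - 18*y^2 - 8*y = (y - 4)*(y^4 + 4*y^3 + 5*y^2 + 2*y) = (y - 4)*(y + 1)*(y^3 + 3*y^2 + 2*y) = (y - 4)*(y + 1)*(y + 2)*(y^2 + y) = (y - 4)*(y + 1)^2*(y + 2)*(y)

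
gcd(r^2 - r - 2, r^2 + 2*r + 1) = r + 1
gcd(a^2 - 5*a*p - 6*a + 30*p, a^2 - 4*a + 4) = 1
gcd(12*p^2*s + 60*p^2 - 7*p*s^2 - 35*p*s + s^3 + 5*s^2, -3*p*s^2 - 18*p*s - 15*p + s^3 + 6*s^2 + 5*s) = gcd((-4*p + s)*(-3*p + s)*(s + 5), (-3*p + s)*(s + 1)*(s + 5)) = 3*p*s + 15*p - s^2 - 5*s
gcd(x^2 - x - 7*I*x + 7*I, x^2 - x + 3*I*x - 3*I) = x - 1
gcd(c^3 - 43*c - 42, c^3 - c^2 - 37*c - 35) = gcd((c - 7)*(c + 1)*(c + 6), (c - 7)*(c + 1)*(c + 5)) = c^2 - 6*c - 7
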